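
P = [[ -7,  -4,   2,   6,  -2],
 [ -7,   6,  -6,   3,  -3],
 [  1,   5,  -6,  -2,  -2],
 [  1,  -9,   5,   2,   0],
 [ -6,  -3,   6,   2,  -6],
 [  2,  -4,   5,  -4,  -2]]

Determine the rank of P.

Row reduce to echelon form.
R2 ← R2 − R1: [0, 10, -8, -3, -1]
R3 ← R3 + (1/7)·R1: [0, 31/7, -40/7, -8/7, -16/7]
R4 ← R4 + (1/7)·R1: [0, -67/7, 37/7, 20/7, -2/7]
R5 ← R5 − (6/7)·R1: [0, 3/7, 30/7, -22/7, -30/7]
R6 ← R6 + (2/7)·R1: [0, -36/7, 39/7, -16/7, -18/7]
R3 ← R3 − (31/70)·R2: [0, 0, -76/35, 13/70, -129/70]
R4 ← R4 + (67/70)·R2: [0, 0, -83/35, -1/70, -87/70]
R5 ← R5 − (3/70)·R2: [0, 0, 162/35, -211/70, -297/70]
R6 ← R6 + (18/35)·R2: [0, 0, 51/35, -134/35, -108/35]
R4 ← R4 − (83/76)·R3: [0, 0, 0, -33/152, 117/152]
R5 ← R5 + (81/38)·R3: [0, 0, 0, -199/76, -621/76]
R6 ← R6 + (51/76)·R3: [0, 0, 0, -563/152, -657/152]
R5 ← R5 − (398/33)·R4: [0, 0, 0, 0, -192/11]
R6 ← R6 − (563/33)·R4: [0, 0, 0, 0, -192/11]
R6 ← R6 − R5: [0, 0, 0, 0, 0]
Echelon form has 5 nonzero rows, so rank(P) = 5.

5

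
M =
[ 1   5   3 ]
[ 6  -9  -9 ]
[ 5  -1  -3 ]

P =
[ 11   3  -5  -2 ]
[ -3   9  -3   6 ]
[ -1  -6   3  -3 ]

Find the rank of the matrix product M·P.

First compute MP:
[[ -7,  30, -11,  19],
 [102,  -9, -30, -39],
 [ 61,  24, -31,  -7]]
Now row reduce the product.
R2 ← R2 + (102/7)·R1: [0, 2997/7, -1332/7, 1665/7]
R3 ← R3 + (61/7)·R1: [0, 1998/7, -888/7, 1110/7]
R3 ← R3 − (2/3)·R2: [0, 0, 0, 0]
2 nonzero rows, so rank(MP) = 2.

2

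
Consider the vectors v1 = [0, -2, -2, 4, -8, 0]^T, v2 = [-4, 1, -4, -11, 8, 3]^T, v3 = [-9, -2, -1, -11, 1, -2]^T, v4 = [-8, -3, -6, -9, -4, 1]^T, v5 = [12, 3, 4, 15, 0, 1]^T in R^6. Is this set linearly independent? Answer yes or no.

no

Form the matrix with these vectors as rows and row reduce.
Swap R1 ↔ R2
R3 ← R3 − (9/4)·R1: [0, -17/4, 8, 55/4, -17, -35/4]
R4 ← R4 − (2)·R1: [0, -5, 2, 13, -20, -5]
R5 ← R5 + (3)·R1: [0, 6, -8, -18, 24, 10]
R3 ← R3 − (17/8)·R2: [0, 0, 49/4, 21/4, 0, -35/4]
R4 ← R4 − (5/2)·R2: [0, 0, 7, 3, 0, -5]
R5 ← R5 + (3)·R2: [0, 0, -14, -6, 0, 10]
R4 ← R4 − (4/7)·R3: [0, 0, 0, 0, 0, 0]
R5 ← R5 + (8/7)·R3: [0, 0, 0, 0, 0, 0]
3 nonzero rows, so the 5 vectors span a space of dimension 3.
Since 3 < 5, the vectors are linearly dependent.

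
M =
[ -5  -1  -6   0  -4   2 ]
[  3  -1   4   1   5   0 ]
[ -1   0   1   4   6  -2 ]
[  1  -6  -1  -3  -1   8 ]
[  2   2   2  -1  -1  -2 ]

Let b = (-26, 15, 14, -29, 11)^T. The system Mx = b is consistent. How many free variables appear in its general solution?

3

Row reduce the augmented matrix [M | b].
R2 ← R2 + (3/5)·R1: [0, -8/5, 2/5, 1, 13/5, 6/5, -3/5]
R3 ← R3 − (1/5)·R1: [0, 1/5, 11/5, 4, 34/5, -12/5, 96/5]
R4 ← R4 + (1/5)·R1: [0, -31/5, -11/5, -3, -9/5, 42/5, -171/5]
R5 ← R5 + (2/5)·R1: [0, 8/5, -2/5, -1, -13/5, -6/5, 3/5]
R3 ← R3 + (1/8)·R2: [0, 0, 9/4, 33/8, 57/8, -9/4, 153/8]
R4 ← R4 − (31/8)·R2: [0, 0, -15/4, -55/8, -95/8, 15/4, -255/8]
R5 ← R5 + R2: [0, 0, 0, 0, 0, 0, 0]
R4 ← R4 + (5/3)·R3: [0, 0, 0, 0, 0, 0, 0]
The echelon form has 3 nonzero rows, and every pivot lies in the first 6 columns, so rank(M) = rank([M|b]) = 3.
The system is consistent.
Free variables = (unknowns) − (rank) = 6 − 3 = 3.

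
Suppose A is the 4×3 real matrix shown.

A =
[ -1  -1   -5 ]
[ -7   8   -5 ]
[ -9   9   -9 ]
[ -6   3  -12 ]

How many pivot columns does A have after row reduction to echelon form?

Row reduce to echelon form.
R2 ← R2 − (7)·R1: [0, 15, 30]
R3 ← R3 − (9)·R1: [0, 18, 36]
R4 ← R4 − (6)·R1: [0, 9, 18]
R3 ← R3 − (6/5)·R2: [0, 0, 0]
R4 ← R4 − (3/5)·R2: [0, 0, 0]
Echelon form has 2 nonzero rows, so rank(A) = 2.
Each nonzero row contributes one pivot column: 2 pivot columns.

2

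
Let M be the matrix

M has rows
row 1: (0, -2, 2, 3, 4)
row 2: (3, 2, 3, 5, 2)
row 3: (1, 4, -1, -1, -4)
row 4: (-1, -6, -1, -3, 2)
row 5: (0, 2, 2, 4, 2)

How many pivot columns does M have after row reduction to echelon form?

Row reduce to echelon form.
Swap R1 ↔ R2
R3 ← R3 − (1/3)·R1: [0, 10/3, -2, -8/3, -14/3]
R4 ← R4 + (1/3)·R1: [0, -16/3, 0, -4/3, 8/3]
R3 ← R3 + (5/3)·R2: [0, 0, 4/3, 7/3, 2]
R4 ← R4 − (8/3)·R2: [0, 0, -16/3, -28/3, -8]
R5 ← R5 + R2: [0, 0, 4, 7, 6]
R4 ← R4 + (4)·R3: [0, 0, 0, 0, 0]
R5 ← R5 − (3)·R3: [0, 0, 0, 0, 0]
Echelon form has 3 nonzero rows, so rank(M) = 3.
Each nonzero row contributes one pivot column: 3 pivot columns.

3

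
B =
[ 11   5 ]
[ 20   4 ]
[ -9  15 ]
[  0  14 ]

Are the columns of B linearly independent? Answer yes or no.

Row reduce B to echelon form.
R2 ← R2 − (20/11)·R1: [0, -56/11]
R3 ← R3 + (9/11)·R1: [0, 210/11]
R3 ← R3 + (15/4)·R2: [0, 0]
R4 ← R4 + (11/4)·R2: [0, 0]
2 pivots among 2 columns.
Every column is a pivot column, so the columns are linearly independent.

yes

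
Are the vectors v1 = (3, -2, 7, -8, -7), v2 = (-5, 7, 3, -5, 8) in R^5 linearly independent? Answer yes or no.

Form the matrix with these vectors as rows and row reduce.
R2 ← R2 + (5/3)·R1: [0, 11/3, 44/3, -55/3, -11/3]
2 nonzero rows, so the 2 vectors span a space of dimension 2.
Since 2 = 2, the vectors are linearly independent.

yes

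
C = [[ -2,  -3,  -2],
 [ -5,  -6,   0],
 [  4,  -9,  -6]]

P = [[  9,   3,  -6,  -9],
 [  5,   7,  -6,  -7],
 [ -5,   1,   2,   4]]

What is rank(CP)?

2

First compute CP:
[[-23, -29,  26,  31],
 [-75, -57,  66,  87],
 [ 21, -57,  18,   3]]
Now row reduce the product.
R2 ← R2 − (75/23)·R1: [0, 864/23, -432/23, -324/23]
R3 ← R3 + (21/23)·R1: [0, -1920/23, 960/23, 720/23]
R3 ← R3 + (20/9)·R2: [0, 0, 0, 0]
2 nonzero rows, so rank(CP) = 2.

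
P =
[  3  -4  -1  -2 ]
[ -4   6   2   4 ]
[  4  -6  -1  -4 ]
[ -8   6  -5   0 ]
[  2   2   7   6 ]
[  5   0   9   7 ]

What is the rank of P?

Row reduce to echelon form.
R2 ← R2 + (4/3)·R1: [0, 2/3, 2/3, 4/3]
R3 ← R3 − (4/3)·R1: [0, -2/3, 1/3, -4/3]
R4 ← R4 + (8/3)·R1: [0, -14/3, -23/3, -16/3]
R5 ← R5 − (2/3)·R1: [0, 14/3, 23/3, 22/3]
R6 ← R6 − (5/3)·R1: [0, 20/3, 32/3, 31/3]
R3 ← R3 + R2: [0, 0, 1, 0]
R4 ← R4 + (7)·R2: [0, 0, -3, 4]
R5 ← R5 − (7)·R2: [0, 0, 3, -2]
R6 ← R6 − (10)·R2: [0, 0, 4, -3]
R4 ← R4 + (3)·R3: [0, 0, 0, 4]
R5 ← R5 − (3)·R3: [0, 0, 0, -2]
R6 ← R6 − (4)·R3: [0, 0, 0, -3]
R5 ← R5 + (1/2)·R4: [0, 0, 0, 0]
R6 ← R6 + (3/4)·R4: [0, 0, 0, 0]
Echelon form has 4 nonzero rows, so rank(P) = 4.

4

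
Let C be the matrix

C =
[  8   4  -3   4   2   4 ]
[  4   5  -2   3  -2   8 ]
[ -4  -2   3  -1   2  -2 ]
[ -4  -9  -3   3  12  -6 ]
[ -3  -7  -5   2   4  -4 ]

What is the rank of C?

5

Row reduce to echelon form.
R2 ← R2 − (1/2)·R1: [0, 3, -1/2, 1, -3, 6]
R3 ← R3 + (1/2)·R1: [0, 0, 3/2, 1, 3, 0]
R4 ← R4 + (1/2)·R1: [0, -7, -9/2, 5, 13, -4]
R5 ← R5 + (3/8)·R1: [0, -11/2, -49/8, 7/2, 19/4, -5/2]
R4 ← R4 + (7/3)·R2: [0, 0, -17/3, 22/3, 6, 10]
R5 ← R5 + (11/6)·R2: [0, 0, -169/24, 16/3, -3/4, 17/2]
R4 ← R4 + (34/9)·R3: [0, 0, 0, 100/9, 52/3, 10]
R5 ← R5 + (169/36)·R3: [0, 0, 0, 361/36, 40/3, 17/2]
R5 ← R5 − (361/400)·R4: [0, 0, 0, 0, -231/100, -21/40]
Echelon form has 5 nonzero rows, so rank(C) = 5.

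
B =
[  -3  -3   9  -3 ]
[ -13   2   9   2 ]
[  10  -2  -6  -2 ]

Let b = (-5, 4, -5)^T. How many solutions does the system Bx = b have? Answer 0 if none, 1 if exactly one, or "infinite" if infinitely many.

0

Row reduce the augmented matrix [B | b].
R2 ← R2 − (13/3)·R1: [0, 15, -30, 15, 77/3]
R3 ← R3 + (10/3)·R1: [0, -12, 24, -12, -65/3]
R3 ← R3 + (4/5)·R2: [0, 0, 0, 0, -17/15]
The echelon form has 3 nonzero rows; the last pivot sits in the augmented column, so rank(B) = 2 but rank([B|b]) = 3.
Since the ranks differ, the system is inconsistent.
It has no solutions.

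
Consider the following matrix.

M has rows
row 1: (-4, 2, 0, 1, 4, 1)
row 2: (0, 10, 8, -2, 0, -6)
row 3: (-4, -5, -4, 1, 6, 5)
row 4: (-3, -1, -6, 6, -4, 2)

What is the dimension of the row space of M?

4

Row reduce to echelon form.
R3 ← R3 − R1: [0, -7, -4, 0, 2, 4]
R4 ← R4 − (3/4)·R1: [0, -5/2, -6, 21/4, -7, 5/4]
R3 ← R3 + (7/10)·R2: [0, 0, 8/5, -7/5, 2, -1/5]
R4 ← R4 + (1/4)·R2: [0, 0, -4, 19/4, -7, -1/4]
R4 ← R4 + (5/2)·R3: [0, 0, 0, 5/4, -2, -3/4]
Echelon form has 4 nonzero rows, so rank(M) = 4.
The row space has dimension equal to the rank: 4.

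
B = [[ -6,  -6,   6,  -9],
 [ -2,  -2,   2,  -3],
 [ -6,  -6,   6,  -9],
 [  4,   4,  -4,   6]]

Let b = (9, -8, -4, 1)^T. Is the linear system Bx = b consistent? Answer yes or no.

Row reduce the augmented matrix [B | b].
R2 ← R2 − (1/3)·R1: [0, 0, 0, 0, -11]
R3 ← R3 − R1: [0, 0, 0, 0, -13]
R4 ← R4 + (2/3)·R1: [0, 0, 0, 0, 7]
R3 ← R3 − (13/11)·R2: [0, 0, 0, 0, 0]
R4 ← R4 + (7/11)·R2: [0, 0, 0, 0, 0]
The echelon form has 2 nonzero rows; the last pivot sits in the augmented column, so rank(B) = 1 but rank([B|b]) = 2.
Since the ranks differ, the system is inconsistent.

no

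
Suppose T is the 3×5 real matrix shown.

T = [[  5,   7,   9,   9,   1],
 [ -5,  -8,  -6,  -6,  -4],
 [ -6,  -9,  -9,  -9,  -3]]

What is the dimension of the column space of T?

2

Row reduce to echelon form.
R2 ← R2 + R1: [0, -1, 3, 3, -3]
R3 ← R3 + (6/5)·R1: [0, -3/5, 9/5, 9/5, -9/5]
R3 ← R3 − (3/5)·R2: [0, 0, 0, 0, 0]
Echelon form has 2 nonzero rows, so rank(T) = 2.
The column space has dimension equal to the rank: 2.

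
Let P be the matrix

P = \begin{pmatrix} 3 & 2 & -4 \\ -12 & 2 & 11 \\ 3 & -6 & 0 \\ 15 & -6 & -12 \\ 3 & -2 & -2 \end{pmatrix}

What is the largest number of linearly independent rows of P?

2

Row reduce to echelon form.
R2 ← R2 + (4)·R1: [0, 10, -5]
R3 ← R3 − R1: [0, -8, 4]
R4 ← R4 − (5)·R1: [0, -16, 8]
R5 ← R5 − R1: [0, -4, 2]
R3 ← R3 + (4/5)·R2: [0, 0, 0]
R4 ← R4 + (8/5)·R2: [0, 0, 0]
R5 ← R5 + (2/5)·R2: [0, 0, 0]
Echelon form has 2 nonzero rows, so rank(P) = 2.
The rank gives the maximum number of linearly independent rows: 2.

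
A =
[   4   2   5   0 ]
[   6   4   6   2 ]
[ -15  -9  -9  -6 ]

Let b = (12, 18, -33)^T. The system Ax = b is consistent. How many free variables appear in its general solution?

1

Row reduce the augmented matrix [A | b].
R2 ← R2 − (3/2)·R1: [0, 1, -3/2, 2, 0]
R3 ← R3 + (15/4)·R1: [0, -3/2, 39/4, -6, 12]
R3 ← R3 + (3/2)·R2: [0, 0, 15/2, -3, 12]
The echelon form has 3 nonzero rows, and every pivot lies in the first 4 columns, so rank(A) = rank([A|b]) = 3.
The system is consistent.
Free variables = (unknowns) − (rank) = 4 − 3 = 1.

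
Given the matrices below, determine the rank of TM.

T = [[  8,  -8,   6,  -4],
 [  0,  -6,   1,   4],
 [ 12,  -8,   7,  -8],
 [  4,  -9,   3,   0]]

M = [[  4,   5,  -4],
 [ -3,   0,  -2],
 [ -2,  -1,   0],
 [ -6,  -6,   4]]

First compute TM:
[[ 68,  58, -32],
 [ -8, -25,  28],
 [106, 101, -64],
 [ 37,  17,   2]]
Now row reduce the product.
R2 ← R2 + (2/17)·R1: [0, -309/17, 412/17]
R3 ← R3 − (53/34)·R1: [0, 180/17, -240/17]
R4 ← R4 − (37/68)·R1: [0, -495/34, 330/17]
R3 ← R3 + (60/103)·R2: [0, 0, 0]
R4 ← R4 − (165/206)·R2: [0, 0, 0]
2 nonzero rows, so rank(TM) = 2.

2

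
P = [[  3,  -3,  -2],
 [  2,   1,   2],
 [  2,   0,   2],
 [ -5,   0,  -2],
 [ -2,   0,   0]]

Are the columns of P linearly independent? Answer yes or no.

yes

Row reduce P to echelon form.
R2 ← R2 − (2/3)·R1: [0, 3, 10/3]
R3 ← R3 − (2/3)·R1: [0, 2, 10/3]
R4 ← R4 + (5/3)·R1: [0, -5, -16/3]
R5 ← R5 + (2/3)·R1: [0, -2, -4/3]
R3 ← R3 − (2/3)·R2: [0, 0, 10/9]
R4 ← R4 + (5/3)·R2: [0, 0, 2/9]
R5 ← R5 + (2/3)·R2: [0, 0, 8/9]
R4 ← R4 − (1/5)·R3: [0, 0, 0]
R5 ← R5 − (4/5)·R3: [0, 0, 0]
3 pivots among 3 columns.
Every column is a pivot column, so the columns are linearly independent.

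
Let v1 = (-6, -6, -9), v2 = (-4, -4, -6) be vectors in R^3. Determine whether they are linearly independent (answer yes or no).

Form the matrix with these vectors as rows and row reduce.
R2 ← R2 − (2/3)·R1: [0, 0, 0]
1 nonzero row, so the 2 vectors span a space of dimension 1.
Since 1 < 2, the vectors are linearly dependent.

no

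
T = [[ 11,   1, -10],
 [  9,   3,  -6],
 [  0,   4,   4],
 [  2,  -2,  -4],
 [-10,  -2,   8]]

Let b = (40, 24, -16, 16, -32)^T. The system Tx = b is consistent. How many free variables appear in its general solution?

1

Row reduce the augmented matrix [T | b].
R2 ← R2 − (9/11)·R1: [0, 24/11, 24/11, -96/11]
R4 ← R4 − (2/11)·R1: [0, -24/11, -24/11, 96/11]
R5 ← R5 + (10/11)·R1: [0, -12/11, -12/11, 48/11]
R3 ← R3 − (11/6)·R2: [0, 0, 0, 0]
R4 ← R4 + R2: [0, 0, 0, 0]
R5 ← R5 + (1/2)·R2: [0, 0, 0, 0]
The echelon form has 2 nonzero rows, and every pivot lies in the first 3 columns, so rank(T) = rank([T|b]) = 2.
The system is consistent.
Free variables = (unknowns) − (rank) = 3 − 2 = 1.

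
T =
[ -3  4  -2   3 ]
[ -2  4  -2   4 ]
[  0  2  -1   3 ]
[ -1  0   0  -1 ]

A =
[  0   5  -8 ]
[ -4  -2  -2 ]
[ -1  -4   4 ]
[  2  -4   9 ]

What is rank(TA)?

2

First compute TA:
[[ -8, -27,  35],
 [ -6, -26,  36],
 [ -1, -12,  19],
 [ -2,  -1,  -1]]
Now row reduce the product.
R2 ← R2 − (3/4)·R1: [0, -23/4, 39/4]
R3 ← R3 − (1/8)·R1: [0, -69/8, 117/8]
R4 ← R4 − (1/4)·R1: [0, 23/4, -39/4]
R3 ← R3 − (3/2)·R2: [0, 0, 0]
R4 ← R4 + R2: [0, 0, 0]
2 nonzero rows, so rank(TA) = 2.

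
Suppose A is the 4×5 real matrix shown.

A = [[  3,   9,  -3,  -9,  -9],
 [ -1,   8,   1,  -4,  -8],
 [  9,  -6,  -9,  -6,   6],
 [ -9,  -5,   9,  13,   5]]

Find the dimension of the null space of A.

Row reduce to echelon form.
R2 ← R2 + (1/3)·R1: [0, 11, 0, -7, -11]
R3 ← R3 − (3)·R1: [0, -33, 0, 21, 33]
R4 ← R4 + (3)·R1: [0, 22, 0, -14, -22]
R3 ← R3 + (3)·R2: [0, 0, 0, 0, 0]
R4 ← R4 − (2)·R2: [0, 0, 0, 0, 0]
2 nonzero rows, so rank(A) = 2.
A has 5 columns; by rank–nullity, nullity = 5 − 2 = 3.

3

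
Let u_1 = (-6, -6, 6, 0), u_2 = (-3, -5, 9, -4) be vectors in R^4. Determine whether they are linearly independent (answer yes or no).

Form the matrix with these vectors as rows and row reduce.
R2 ← R2 − (1/2)·R1: [0, -2, 6, -4]
2 nonzero rows, so the 2 vectors span a space of dimension 2.
Since 2 = 2, the vectors are linearly independent.

yes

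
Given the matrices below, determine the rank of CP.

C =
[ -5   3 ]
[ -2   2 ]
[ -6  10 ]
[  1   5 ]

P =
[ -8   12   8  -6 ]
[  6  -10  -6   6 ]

2

First compute CP:
[[ 58, -90, -58,  48],
 [ 28, -44, -28,  24],
 [108, -172, -108,  96],
 [ 22, -38, -22,  24]]
Now row reduce the product.
R2 ← R2 − (14/29)·R1: [0, -16/29, 0, 24/29]
R3 ← R3 − (54/29)·R1: [0, -128/29, 0, 192/29]
R4 ← R4 − (11/29)·R1: [0, -112/29, 0, 168/29]
R3 ← R3 − (8)·R2: [0, 0, 0, 0]
R4 ← R4 − (7)·R2: [0, 0, 0, 0]
2 nonzero rows, so rank(CP) = 2.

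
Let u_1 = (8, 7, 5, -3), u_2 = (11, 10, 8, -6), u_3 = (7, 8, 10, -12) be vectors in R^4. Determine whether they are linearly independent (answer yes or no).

Form the matrix with these vectors as rows and row reduce.
R2 ← R2 − (11/8)·R1: [0, 3/8, 9/8, -15/8]
R3 ← R3 − (7/8)·R1: [0, 15/8, 45/8, -75/8]
R3 ← R3 − (5)·R2: [0, 0, 0, 0]
2 nonzero rows, so the 3 vectors span a space of dimension 2.
Since 2 < 3, the vectors are linearly dependent.

no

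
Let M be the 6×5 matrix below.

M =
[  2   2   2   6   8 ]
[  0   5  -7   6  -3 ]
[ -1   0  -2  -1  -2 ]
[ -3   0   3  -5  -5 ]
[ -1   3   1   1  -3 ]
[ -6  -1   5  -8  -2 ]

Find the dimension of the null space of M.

1

Row reduce to echelon form.
R3 ← R3 + (1/2)·R1: [0, 1, -1, 2, 2]
R4 ← R4 + (3/2)·R1: [0, 3, 6, 4, 7]
R5 ← R5 + (1/2)·R1: [0, 4, 2, 4, 1]
R6 ← R6 + (3)·R1: [0, 5, 11, 10, 22]
R3 ← R3 − (1/5)·R2: [0, 0, 2/5, 4/5, 13/5]
R4 ← R4 − (3/5)·R2: [0, 0, 51/5, 2/5, 44/5]
R5 ← R5 − (4/5)·R2: [0, 0, 38/5, -4/5, 17/5]
R6 ← R6 − R2: [0, 0, 18, 4, 25]
R4 ← R4 − (51/2)·R3: [0, 0, 0, -20, -115/2]
R5 ← R5 − (19)·R3: [0, 0, 0, -16, -46]
R6 ← R6 − (45)·R3: [0, 0, 0, -32, -92]
R5 ← R5 − (4/5)·R4: [0, 0, 0, 0, 0]
R6 ← R6 − (8/5)·R4: [0, 0, 0, 0, 0]
4 nonzero rows, so rank(M) = 4.
M has 5 columns; by rank–nullity, nullity = 5 − 4 = 1.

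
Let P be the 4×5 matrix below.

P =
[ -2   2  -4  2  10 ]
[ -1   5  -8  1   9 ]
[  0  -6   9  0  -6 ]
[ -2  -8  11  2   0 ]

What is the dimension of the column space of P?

2

Row reduce to echelon form.
R2 ← R2 − (1/2)·R1: [0, 4, -6, 0, 4]
R4 ← R4 − R1: [0, -10, 15, 0, -10]
R3 ← R3 + (3/2)·R2: [0, 0, 0, 0, 0]
R4 ← R4 + (5/2)·R2: [0, 0, 0, 0, 0]
Echelon form has 2 nonzero rows, so rank(P) = 2.
The column space has dimension equal to the rank: 2.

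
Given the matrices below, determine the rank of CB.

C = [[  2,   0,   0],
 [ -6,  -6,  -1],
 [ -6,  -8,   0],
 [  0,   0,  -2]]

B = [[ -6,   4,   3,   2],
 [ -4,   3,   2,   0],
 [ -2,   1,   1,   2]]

2

First compute CB:
[[-12,   8,   6,   4],
 [ 62, -43, -31, -14],
 [ 68, -48, -34, -12],
 [  4,  -2,  -2,  -4]]
Now row reduce the product.
R2 ← R2 + (31/6)·R1: [0, -5/3, 0, 20/3]
R3 ← R3 + (17/3)·R1: [0, -8/3, 0, 32/3]
R4 ← R4 + (1/3)·R1: [0, 2/3, 0, -8/3]
R3 ← R3 − (8/5)·R2: [0, 0, 0, 0]
R4 ← R4 + (2/5)·R2: [0, 0, 0, 0]
2 nonzero rows, so rank(CB) = 2.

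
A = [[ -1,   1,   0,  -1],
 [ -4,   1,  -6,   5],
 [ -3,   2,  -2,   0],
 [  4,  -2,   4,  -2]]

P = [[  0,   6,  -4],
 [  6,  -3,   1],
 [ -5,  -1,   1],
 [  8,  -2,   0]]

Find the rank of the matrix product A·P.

2

First compute AP:
[[ -2,  -7,   5],
 [ 76, -31,  11],
 [ 22, -22,  12],
 [-48,  30, -14]]
Now row reduce the product.
R2 ← R2 + (38)·R1: [0, -297, 201]
R3 ← R3 + (11)·R1: [0, -99, 67]
R4 ← R4 − (24)·R1: [0, 198, -134]
R3 ← R3 − (1/3)·R2: [0, 0, 0]
R4 ← R4 + (2/3)·R2: [0, 0, 0]
2 nonzero rows, so rank(AP) = 2.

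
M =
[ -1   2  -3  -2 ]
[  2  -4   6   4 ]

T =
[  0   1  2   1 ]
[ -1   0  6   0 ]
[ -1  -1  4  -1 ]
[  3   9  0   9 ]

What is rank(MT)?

1

First compute MT:
[[ -5, -16,  -2, -16],
 [ 10,  32,   4,  32]]
Now row reduce the product.
R2 ← R2 + (2)·R1: [0, 0, 0, 0]
1 nonzero row, so rank(MT) = 1.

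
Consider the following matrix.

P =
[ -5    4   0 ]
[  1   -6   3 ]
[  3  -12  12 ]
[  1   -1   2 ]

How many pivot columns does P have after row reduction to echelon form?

3

Row reduce to echelon form.
R2 ← R2 + (1/5)·R1: [0, -26/5, 3]
R3 ← R3 + (3/5)·R1: [0, -48/5, 12]
R4 ← R4 + (1/5)·R1: [0, -1/5, 2]
R3 ← R3 − (24/13)·R2: [0, 0, 84/13]
R4 ← R4 − (1/26)·R2: [0, 0, 49/26]
R4 ← R4 − (7/24)·R3: [0, 0, 0]
Echelon form has 3 nonzero rows, so rank(P) = 3.
Each nonzero row contributes one pivot column: 3 pivot columns.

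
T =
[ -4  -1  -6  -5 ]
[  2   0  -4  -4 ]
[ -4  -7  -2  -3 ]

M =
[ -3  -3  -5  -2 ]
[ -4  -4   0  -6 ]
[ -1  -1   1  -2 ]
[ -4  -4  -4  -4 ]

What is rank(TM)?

2

First compute TM:
[[ 42,  42,  34,  46],
 [ 14,  14,   2,  20],
 [ 54,  54,  30,  66]]
Now row reduce the product.
R2 ← R2 − (1/3)·R1: [0, 0, -28/3, 14/3]
R3 ← R3 − (9/7)·R1: [0, 0, -96/7, 48/7]
R3 ← R3 − (72/49)·R2: [0, 0, 0, 0]
2 nonzero rows, so rank(TM) = 2.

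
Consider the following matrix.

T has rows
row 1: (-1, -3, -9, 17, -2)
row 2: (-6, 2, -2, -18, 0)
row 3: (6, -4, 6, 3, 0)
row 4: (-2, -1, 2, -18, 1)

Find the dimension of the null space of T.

1

Row reduce to echelon form.
R2 ← R2 − (6)·R1: [0, 20, 52, -120, 12]
R3 ← R3 + (6)·R1: [0, -22, -48, 105, -12]
R4 ← R4 − (2)·R1: [0, 5, 20, -52, 5]
R3 ← R3 + (11/10)·R2: [0, 0, 46/5, -27, 6/5]
R4 ← R4 − (1/4)·R2: [0, 0, 7, -22, 2]
R4 ← R4 − (35/46)·R3: [0, 0, 0, -67/46, 25/23]
4 nonzero rows, so rank(T) = 4.
T has 5 columns; by rank–nullity, nullity = 5 − 4 = 1.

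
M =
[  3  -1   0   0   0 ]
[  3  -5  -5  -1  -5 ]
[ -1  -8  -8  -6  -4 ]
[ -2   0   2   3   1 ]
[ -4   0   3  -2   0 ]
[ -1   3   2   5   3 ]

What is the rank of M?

Row reduce to echelon form.
R2 ← R2 − R1: [0, -4, -5, -1, -5]
R3 ← R3 + (1/3)·R1: [0, -25/3, -8, -6, -4]
R4 ← R4 + (2/3)·R1: [0, -2/3, 2, 3, 1]
R5 ← R5 + (4/3)·R1: [0, -4/3, 3, -2, 0]
R6 ← R6 + (1/3)·R1: [0, 8/3, 2, 5, 3]
R3 ← R3 − (25/12)·R2: [0, 0, 29/12, -47/12, 77/12]
R4 ← R4 − (1/6)·R2: [0, 0, 17/6, 19/6, 11/6]
R5 ← R5 − (1/3)·R2: [0, 0, 14/3, -5/3, 5/3]
R6 ← R6 + (2/3)·R2: [0, 0, -4/3, 13/3, -1/3]
R4 ← R4 − (34/29)·R3: [0, 0, 0, 225/29, -165/29]
R5 ← R5 − (56/29)·R3: [0, 0, 0, 171/29, -311/29]
R6 ← R6 + (16/29)·R3: [0, 0, 0, 63/29, 93/29]
R5 ← R5 − (19/25)·R4: [0, 0, 0, 0, -32/5]
R6 ← R6 − (7/25)·R4: [0, 0, 0, 0, 24/5]
R6 ← R6 + (3/4)·R5: [0, 0, 0, 0, 0]
Echelon form has 5 nonzero rows, so rank(M) = 5.

5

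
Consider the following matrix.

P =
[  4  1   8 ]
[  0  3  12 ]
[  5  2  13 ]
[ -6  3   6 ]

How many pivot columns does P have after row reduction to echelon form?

2

Row reduce to echelon form.
R3 ← R3 − (5/4)·R1: [0, 3/4, 3]
R4 ← R4 + (3/2)·R1: [0, 9/2, 18]
R3 ← R3 − (1/4)·R2: [0, 0, 0]
R4 ← R4 − (3/2)·R2: [0, 0, 0]
Echelon form has 2 nonzero rows, so rank(P) = 2.
Each nonzero row contributes one pivot column: 2 pivot columns.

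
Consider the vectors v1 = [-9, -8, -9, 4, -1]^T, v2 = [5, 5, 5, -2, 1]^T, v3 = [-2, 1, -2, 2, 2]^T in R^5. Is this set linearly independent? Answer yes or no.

no

Form the matrix with these vectors as rows and row reduce.
R2 ← R2 + (5/9)·R1: [0, 5/9, 0, 2/9, 4/9]
R3 ← R3 − (2/9)·R1: [0, 25/9, 0, 10/9, 20/9]
R3 ← R3 − (5)·R2: [0, 0, 0, 0, 0]
2 nonzero rows, so the 3 vectors span a space of dimension 2.
Since 2 < 3, the vectors are linearly dependent.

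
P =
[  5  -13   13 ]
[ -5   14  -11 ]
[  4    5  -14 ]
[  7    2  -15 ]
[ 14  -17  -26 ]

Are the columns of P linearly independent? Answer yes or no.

Row reduce P to echelon form.
R2 ← R2 + R1: [0, 1, 2]
R3 ← R3 − (4/5)·R1: [0, 77/5, -122/5]
R4 ← R4 − (7/5)·R1: [0, 101/5, -166/5]
R5 ← R5 − (14/5)·R1: [0, 97/5, -312/5]
R3 ← R3 − (77/5)·R2: [0, 0, -276/5]
R4 ← R4 − (101/5)·R2: [0, 0, -368/5]
R5 ← R5 − (97/5)·R2: [0, 0, -506/5]
R4 ← R4 − (4/3)·R3: [0, 0, 0]
R5 ← R5 − (11/6)·R3: [0, 0, 0]
3 pivots among 3 columns.
Every column is a pivot column, so the columns are linearly independent.

yes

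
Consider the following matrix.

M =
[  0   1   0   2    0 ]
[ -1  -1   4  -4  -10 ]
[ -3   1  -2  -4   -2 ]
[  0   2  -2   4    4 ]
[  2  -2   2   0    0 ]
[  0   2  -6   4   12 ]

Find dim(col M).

3

Row reduce to echelon form.
Swap R1 ↔ R2
R3 ← R3 − (3)·R1: [0, 4, -14, 8, 28]
R5 ← R5 + (2)·R1: [0, -4, 10, -8, -20]
R3 ← R3 − (4)·R2: [0, 0, -14, 0, 28]
R4 ← R4 − (2)·R2: [0, 0, -2, 0, 4]
R5 ← R5 + (4)·R2: [0, 0, 10, 0, -20]
R6 ← R6 − (2)·R2: [0, 0, -6, 0, 12]
R4 ← R4 − (1/7)·R3: [0, 0, 0, 0, 0]
R5 ← R5 + (5/7)·R3: [0, 0, 0, 0, 0]
R6 ← R6 − (3/7)·R3: [0, 0, 0, 0, 0]
Echelon form has 3 nonzero rows, so rank(M) = 3.
The column space has dimension equal to the rank: 3.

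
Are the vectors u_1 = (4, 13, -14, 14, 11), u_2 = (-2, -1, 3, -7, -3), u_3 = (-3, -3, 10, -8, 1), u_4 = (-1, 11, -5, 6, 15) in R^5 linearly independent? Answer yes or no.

Form the matrix with these vectors as rows and row reduce.
R2 ← R2 + (1/2)·R1: [0, 11/2, -4, 0, 5/2]
R3 ← R3 + (3/4)·R1: [0, 27/4, -1/2, 5/2, 37/4]
R4 ← R4 + (1/4)·R1: [0, 57/4, -17/2, 19/2, 71/4]
R3 ← R3 − (27/22)·R2: [0, 0, 97/22, 5/2, 68/11]
R4 ← R4 − (57/22)·R2: [0, 0, 41/22, 19/2, 124/11]
R4 ← R4 − (41/97)·R3: [0, 0, 0, 819/97, 840/97]
4 nonzero rows, so the 4 vectors span a space of dimension 4.
Since 4 = 4, the vectors are linearly independent.

yes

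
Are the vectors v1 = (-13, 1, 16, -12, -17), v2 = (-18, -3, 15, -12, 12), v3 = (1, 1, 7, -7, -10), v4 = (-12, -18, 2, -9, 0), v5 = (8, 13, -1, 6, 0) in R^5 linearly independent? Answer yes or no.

yes

Form the matrix with these vectors as rows and row reduce.
R2 ← R2 − (18/13)·R1: [0, -57/13, -93/13, 60/13, 462/13]
R3 ← R3 + (1/13)·R1: [0, 14/13, 107/13, -103/13, -147/13]
R4 ← R4 − (12/13)·R1: [0, -246/13, -166/13, 27/13, 204/13]
R5 ← R5 + (8/13)·R1: [0, 177/13, 115/13, -18/13, -136/13]
R3 ← R3 + (14/57)·R2: [0, 0, 123/19, -129/19, -49/19]
R4 ← R4 − (82/19)·R2: [0, 0, 344/19, -339/19, -2616/19]
R5 ← R5 + (59/19)·R2: [0, 0, -254/19, 246/19, 1898/19]
R4 ← R4 − (344/123)·R3: [0, 0, 0, 47/41, -16048/123]
R5 ← R5 + (254/123)·R3: [0, 0, 0, -44/41, 11632/123]
R5 ← R5 + (44/47)·R4: [0, 0, 0, 0, -1296/47]
5 nonzero rows, so the 5 vectors span a space of dimension 5.
Since 5 = 5, the vectors are linearly independent.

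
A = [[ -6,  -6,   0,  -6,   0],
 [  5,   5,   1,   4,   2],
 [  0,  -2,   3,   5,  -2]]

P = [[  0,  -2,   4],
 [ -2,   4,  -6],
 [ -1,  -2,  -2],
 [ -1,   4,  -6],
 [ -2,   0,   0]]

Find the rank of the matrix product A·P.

3

First compute AP:
[[ 18, -36,  48],
 [-19,  24, -36],
 [  0,   6, -24]]
Now row reduce the product.
R2 ← R2 + (19/18)·R1: [0, -14, 44/3]
R3 ← R3 + (3/7)·R2: [0, 0, -124/7]
3 nonzero rows, so rank(AP) = 3.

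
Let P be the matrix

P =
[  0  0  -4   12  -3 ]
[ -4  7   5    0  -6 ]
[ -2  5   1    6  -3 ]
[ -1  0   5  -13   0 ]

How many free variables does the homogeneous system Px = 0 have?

2

Row reduce to echelon form.
Swap R1 ↔ R2
R3 ← R3 − (1/2)·R1: [0, 3/2, -3/2, 6, 0]
R4 ← R4 − (1/4)·R1: [0, -7/4, 15/4, -13, 3/2]
Swap R2 ↔ R3
R4 ← R4 + (7/6)·R2: [0, 0, 2, -6, 3/2]
R4 ← R4 + (1/2)·R3: [0, 0, 0, 0, 0]
3 nonzero rows, so rank(P) = 3.
P has 5 columns; by rank–nullity, nullity = 5 − 3 = 2.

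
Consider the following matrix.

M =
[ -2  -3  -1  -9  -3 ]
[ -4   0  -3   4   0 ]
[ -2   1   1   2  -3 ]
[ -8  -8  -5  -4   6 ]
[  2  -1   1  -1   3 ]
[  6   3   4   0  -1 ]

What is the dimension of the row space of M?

Row reduce to echelon form.
R2 ← R2 − (2)·R1: [0, 6, -1, 22, 6]
R3 ← R3 − R1: [0, 4, 2, 11, 0]
R4 ← R4 − (4)·R1: [0, 4, -1, 32, 18]
R5 ← R5 + R1: [0, -4, 0, -10, 0]
R6 ← R6 + (3)·R1: [0, -6, 1, -27, -10]
R3 ← R3 − (2/3)·R2: [0, 0, 8/3, -11/3, -4]
R4 ← R4 − (2/3)·R2: [0, 0, -1/3, 52/3, 14]
R5 ← R5 + (2/3)·R2: [0, 0, -2/3, 14/3, 4]
R6 ← R6 + R2: [0, 0, 0, -5, -4]
R4 ← R4 + (1/8)·R3: [0, 0, 0, 135/8, 27/2]
R5 ← R5 + (1/4)·R3: [0, 0, 0, 15/4, 3]
R5 ← R5 − (2/9)·R4: [0, 0, 0, 0, 0]
R6 ← R6 + (8/27)·R4: [0, 0, 0, 0, 0]
Echelon form has 4 nonzero rows, so rank(M) = 4.
The row space has dimension equal to the rank: 4.

4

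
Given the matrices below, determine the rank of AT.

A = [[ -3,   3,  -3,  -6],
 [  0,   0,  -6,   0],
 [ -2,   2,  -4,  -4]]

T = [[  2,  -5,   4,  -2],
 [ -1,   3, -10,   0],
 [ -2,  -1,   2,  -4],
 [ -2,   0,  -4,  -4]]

First compute AT:
[[  9,  27, -24,  42],
 [ 12,   6, -12,  24],
 [ 10,  20, -20,  36]]
Now row reduce the product.
R2 ← R2 − (4/3)·R1: [0, -30, 20, -32]
R3 ← R3 − (10/9)·R1: [0, -10, 20/3, -32/3]
R3 ← R3 − (1/3)·R2: [0, 0, 0, 0]
2 nonzero rows, so rank(AT) = 2.

2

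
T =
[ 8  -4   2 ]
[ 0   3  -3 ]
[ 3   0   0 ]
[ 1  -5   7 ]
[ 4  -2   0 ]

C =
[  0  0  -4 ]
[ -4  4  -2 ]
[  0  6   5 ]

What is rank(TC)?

First compute TC:
[[ 16,  -4, -14],
 [-12,  -6, -21],
 [  0,   0, -12],
 [ 20,  22,  41],
 [  8,  -8, -12]]
Now row reduce the product.
R2 ← R2 + (3/4)·R1: [0, -9, -63/2]
R4 ← R4 − (5/4)·R1: [0, 27, 117/2]
R5 ← R5 − (1/2)·R1: [0, -6, -5]
R4 ← R4 + (3)·R2: [0, 0, -36]
R5 ← R5 − (2/3)·R2: [0, 0, 16]
R4 ← R4 − (3)·R3: [0, 0, 0]
R5 ← R5 + (4/3)·R3: [0, 0, 0]
3 nonzero rows, so rank(TC) = 3.

3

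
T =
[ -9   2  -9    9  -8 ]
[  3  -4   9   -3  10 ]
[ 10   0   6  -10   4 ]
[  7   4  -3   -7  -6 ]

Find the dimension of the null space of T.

3

Row reduce to echelon form.
R2 ← R2 + (1/3)·R1: [0, -10/3, 6, 0, 22/3]
R3 ← R3 + (10/9)·R1: [0, 20/9, -4, 0, -44/9]
R4 ← R4 + (7/9)·R1: [0, 50/9, -10, 0, -110/9]
R3 ← R3 + (2/3)·R2: [0, 0, 0, 0, 0]
R4 ← R4 + (5/3)·R2: [0, 0, 0, 0, 0]
2 nonzero rows, so rank(T) = 2.
T has 5 columns; by rank–nullity, nullity = 5 − 2 = 3.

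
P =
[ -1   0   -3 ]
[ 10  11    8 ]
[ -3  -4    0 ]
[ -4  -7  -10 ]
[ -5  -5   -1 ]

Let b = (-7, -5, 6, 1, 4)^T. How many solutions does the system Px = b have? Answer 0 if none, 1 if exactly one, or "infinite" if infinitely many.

0

Row reduce the augmented matrix [P | b].
R2 ← R2 + (10)·R1: [0, 11, -22, -75]
R3 ← R3 − (3)·R1: [0, -4, 9, 27]
R4 ← R4 − (4)·R1: [0, -7, 2, 29]
R5 ← R5 − (5)·R1: [0, -5, 14, 39]
R3 ← R3 + (4/11)·R2: [0, 0, 1, -3/11]
R4 ← R4 + (7/11)·R2: [0, 0, -12, -206/11]
R5 ← R5 + (5/11)·R2: [0, 0, 4, 54/11]
R4 ← R4 + (12)·R3: [0, 0, 0, -22]
R5 ← R5 − (4)·R3: [0, 0, 0, 6]
R5 ← R5 + (3/11)·R4: [0, 0, 0, 0]
The echelon form has 4 nonzero rows; the last pivot sits in the augmented column, so rank(P) = 3 but rank([P|b]) = 4.
Since the ranks differ, the system is inconsistent.
It has no solutions.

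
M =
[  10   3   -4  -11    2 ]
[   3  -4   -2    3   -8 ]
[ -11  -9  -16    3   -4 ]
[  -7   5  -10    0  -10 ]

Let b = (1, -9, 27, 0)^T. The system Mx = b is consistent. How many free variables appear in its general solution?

1

Row reduce the augmented matrix [M | b].
R2 ← R2 − (3/10)·R1: [0, -49/10, -4/5, 63/10, -43/5, -93/10]
R3 ← R3 + (11/10)·R1: [0, -57/10, -102/5, -91/10, -9/5, 281/10]
R4 ← R4 + (7/10)·R1: [0, 71/10, -64/5, -77/10, -43/5, 7/10]
R3 ← R3 − (57/49)·R2: [0, 0, -954/49, -115/7, 402/49, 1907/49]
R4 ← R4 + (71/49)·R2: [0, 0, -684/49, 10/7, -1032/49, -626/49]
R4 ← R4 − (38/53)·R3: [0, 0, 0, 700/53, -1428/53, -2156/53]
The echelon form has 4 nonzero rows, and every pivot lies in the first 5 columns, so rank(M) = rank([M|b]) = 4.
The system is consistent.
Free variables = (unknowns) − (rank) = 5 − 4 = 1.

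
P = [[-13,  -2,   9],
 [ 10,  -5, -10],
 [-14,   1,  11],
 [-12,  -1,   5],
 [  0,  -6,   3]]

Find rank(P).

Row reduce to echelon form.
R2 ← R2 + (10/13)·R1: [0, -85/13, -40/13]
R3 ← R3 − (14/13)·R1: [0, 41/13, 17/13]
R4 ← R4 − (12/13)·R1: [0, 11/13, -43/13]
R3 ← R3 + (41/85)·R2: [0, 0, -3/17]
R4 ← R4 + (11/85)·R2: [0, 0, -63/17]
R5 ← R5 − (78/85)·R2: [0, 0, 99/17]
R4 ← R4 − (21)·R3: [0, 0, 0]
R5 ← R5 + (33)·R3: [0, 0, 0]
Echelon form has 3 nonzero rows, so rank(P) = 3.

3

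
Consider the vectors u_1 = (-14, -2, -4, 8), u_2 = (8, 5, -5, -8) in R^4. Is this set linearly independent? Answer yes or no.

Form the matrix with these vectors as rows and row reduce.
R2 ← R2 + (4/7)·R1: [0, 27/7, -51/7, -24/7]
2 nonzero rows, so the 2 vectors span a space of dimension 2.
Since 2 = 2, the vectors are linearly independent.

yes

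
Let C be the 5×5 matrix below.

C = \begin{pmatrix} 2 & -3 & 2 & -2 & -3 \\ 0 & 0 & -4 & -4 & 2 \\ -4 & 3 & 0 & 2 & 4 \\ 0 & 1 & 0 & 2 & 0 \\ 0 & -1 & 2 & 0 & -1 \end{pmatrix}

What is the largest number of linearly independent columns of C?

Row reduce to echelon form.
R3 ← R3 + (2)·R1: [0, -3, 4, -2, -2]
Swap R2 ↔ R3
R4 ← R4 + (1/3)·R2: [0, 0, 4/3, 4/3, -2/3]
R5 ← R5 − (1/3)·R2: [0, 0, 2/3, 2/3, -1/3]
R4 ← R4 + (1/3)·R3: [0, 0, 0, 0, 0]
R5 ← R5 + (1/6)·R3: [0, 0, 0, 0, 0]
Echelon form has 3 nonzero rows, so rank(C) = 3.
The rank gives the maximum number of linearly independent columns: 3.

3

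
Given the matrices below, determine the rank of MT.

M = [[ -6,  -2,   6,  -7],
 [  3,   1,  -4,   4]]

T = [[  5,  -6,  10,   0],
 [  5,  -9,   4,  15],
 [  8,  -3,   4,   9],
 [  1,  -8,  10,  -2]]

2

First compute MT:
[[  1,  92, -114,  38],
 [ -8, -47,  58, -29]]
Now row reduce the product.
R2 ← R2 + (8)·R1: [0, 689, -854, 275]
2 nonzero rows, so rank(MT) = 2.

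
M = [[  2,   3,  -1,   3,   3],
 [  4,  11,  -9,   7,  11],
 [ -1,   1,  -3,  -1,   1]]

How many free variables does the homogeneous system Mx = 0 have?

Row reduce to echelon form.
R2 ← R2 − (2)·R1: [0, 5, -7, 1, 5]
R3 ← R3 + (1/2)·R1: [0, 5/2, -7/2, 1/2, 5/2]
R3 ← R3 − (1/2)·R2: [0, 0, 0, 0, 0]
2 nonzero rows, so rank(M) = 2.
M has 5 columns; by rank–nullity, nullity = 5 − 2 = 3.

3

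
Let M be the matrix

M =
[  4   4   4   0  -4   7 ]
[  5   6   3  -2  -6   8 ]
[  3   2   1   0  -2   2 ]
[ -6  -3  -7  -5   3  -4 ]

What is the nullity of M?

2

Row reduce to echelon form.
R2 ← R2 − (5/4)·R1: [0, 1, -2, -2, -1, -3/4]
R3 ← R3 − (3/4)·R1: [0, -1, -2, 0, 1, -13/4]
R4 ← R4 + (3/2)·R1: [0, 3, -1, -5, -3, 13/2]
R3 ← R3 + R2: [0, 0, -4, -2, 0, -4]
R4 ← R4 − (3)·R2: [0, 0, 5, 1, 0, 35/4]
R4 ← R4 + (5/4)·R3: [0, 0, 0, -3/2, 0, 15/4]
4 nonzero rows, so rank(M) = 4.
M has 6 columns; by rank–nullity, nullity = 6 − 4 = 2.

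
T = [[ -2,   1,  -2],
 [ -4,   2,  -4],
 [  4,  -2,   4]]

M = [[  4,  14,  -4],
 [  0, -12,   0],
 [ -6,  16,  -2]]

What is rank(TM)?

First compute TM:
[[  4, -72,  12],
 [  8, -144,  24],
 [ -8, 144, -24]]
Now row reduce the product.
R2 ← R2 − (2)·R1: [0, 0, 0]
R3 ← R3 + (2)·R1: [0, 0, 0]
1 nonzero row, so rank(TM) = 1.

1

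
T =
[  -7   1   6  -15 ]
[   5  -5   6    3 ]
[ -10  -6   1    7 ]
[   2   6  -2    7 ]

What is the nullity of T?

Row reduce to echelon form.
R2 ← R2 + (5/7)·R1: [0, -30/7, 72/7, -54/7]
R3 ← R3 − (10/7)·R1: [0, -52/7, -53/7, 199/7]
R4 ← R4 + (2/7)·R1: [0, 44/7, -2/7, 19/7]
R3 ← R3 − (26/15)·R2: [0, 0, -127/5, 209/5]
R4 ← R4 + (22/15)·R2: [0, 0, 74/5, -43/5]
R4 ← R4 + (74/127)·R3: [0, 0, 0, 2001/127]
4 nonzero rows, so rank(T) = 4.
T has 4 columns; by rank–nullity, nullity = 4 − 4 = 0.

0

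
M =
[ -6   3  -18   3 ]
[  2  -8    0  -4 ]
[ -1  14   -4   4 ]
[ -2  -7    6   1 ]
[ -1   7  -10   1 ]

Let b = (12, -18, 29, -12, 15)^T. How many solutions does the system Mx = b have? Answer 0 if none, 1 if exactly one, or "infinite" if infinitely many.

Row reduce the augmented matrix [M | b].
R2 ← R2 + (1/3)·R1: [0, -7, -6, -3, -14]
R3 ← R3 − (1/6)·R1: [0, 27/2, -1, 7/2, 27]
R4 ← R4 − (1/3)·R1: [0, -8, 12, 0, -16]
R5 ← R5 − (1/6)·R1: [0, 13/2, -7, 1/2, 13]
R3 ← R3 + (27/14)·R2: [0, 0, -88/7, -16/7, 0]
R4 ← R4 − (8/7)·R2: [0, 0, 132/7, 24/7, 0]
R5 ← R5 + (13/14)·R2: [0, 0, -88/7, -16/7, 0]
R4 ← R4 + (3/2)·R3: [0, 0, 0, 0, 0]
R5 ← R5 − R3: [0, 0, 0, 0, 0]
The echelon form has 3 nonzero rows, and every pivot lies in the first 4 columns, so rank(M) = rank([M|b]) = 3.
The system is consistent.
rank = 3 < 4 unknowns, so there are infinitely many solutions.

infinite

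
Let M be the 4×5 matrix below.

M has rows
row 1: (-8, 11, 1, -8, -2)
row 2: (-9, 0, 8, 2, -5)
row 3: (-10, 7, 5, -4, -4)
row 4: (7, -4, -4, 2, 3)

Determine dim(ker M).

Row reduce to echelon form.
R2 ← R2 − (9/8)·R1: [0, -99/8, 55/8, 11, -11/4]
R3 ← R3 − (5/4)·R1: [0, -27/4, 15/4, 6, -3/2]
R4 ← R4 + (7/8)·R1: [0, 45/8, -25/8, -5, 5/4]
R3 ← R3 − (6/11)·R2: [0, 0, 0, 0, 0]
R4 ← R4 + (5/11)·R2: [0, 0, 0, 0, 0]
2 nonzero rows, so rank(M) = 2.
M has 5 columns; by rank–nullity, nullity = 5 − 2 = 3.

3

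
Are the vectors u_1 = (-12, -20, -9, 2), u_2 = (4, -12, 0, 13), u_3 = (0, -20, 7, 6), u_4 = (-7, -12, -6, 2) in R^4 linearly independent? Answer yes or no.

Form the matrix with these vectors as rows and row reduce.
R2 ← R2 + (1/3)·R1: [0, -56/3, -3, 41/3]
R4 ← R4 − (7/12)·R1: [0, -1/3, -3/4, 5/6]
R3 ← R3 − (15/14)·R2: [0, 0, 143/14, -121/14]
R4 ← R4 − (1/56)·R2: [0, 0, -39/56, 33/56]
R4 ← R4 + (3/44)·R3: [0, 0, 0, 0]
3 nonzero rows, so the 4 vectors span a space of dimension 3.
Since 3 < 4, the vectors are linearly dependent.

no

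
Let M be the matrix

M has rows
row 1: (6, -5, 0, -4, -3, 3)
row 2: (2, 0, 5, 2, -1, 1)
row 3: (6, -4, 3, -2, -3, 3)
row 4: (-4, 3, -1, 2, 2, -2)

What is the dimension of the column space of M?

Row reduce to echelon form.
R2 ← R2 − (1/3)·R1: [0, 5/3, 5, 10/3, 0, 0]
R3 ← R3 − R1: [0, 1, 3, 2, 0, 0]
R4 ← R4 + (2/3)·R1: [0, -1/3, -1, -2/3, 0, 0]
R3 ← R3 − (3/5)·R2: [0, 0, 0, 0, 0, 0]
R4 ← R4 + (1/5)·R2: [0, 0, 0, 0, 0, 0]
Echelon form has 2 nonzero rows, so rank(M) = 2.
The column space has dimension equal to the rank: 2.

2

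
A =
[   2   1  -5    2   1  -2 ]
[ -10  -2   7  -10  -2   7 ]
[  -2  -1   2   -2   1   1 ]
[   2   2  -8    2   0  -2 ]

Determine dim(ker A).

Row reduce to echelon form.
R2 ← R2 + (5)·R1: [0, 3, -18, 0, 3, -3]
R3 ← R3 + R1: [0, 0, -3, 0, 2, -1]
R4 ← R4 − R1: [0, 1, -3, 0, -1, 0]
R4 ← R4 − (1/3)·R2: [0, 0, 3, 0, -2, 1]
R4 ← R4 + R3: [0, 0, 0, 0, 0, 0]
3 nonzero rows, so rank(A) = 3.
A has 6 columns; by rank–nullity, nullity = 6 − 3 = 3.

3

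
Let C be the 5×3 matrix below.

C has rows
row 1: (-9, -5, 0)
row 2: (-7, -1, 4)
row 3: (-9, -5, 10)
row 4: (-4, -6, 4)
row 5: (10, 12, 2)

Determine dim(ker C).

0

Row reduce to echelon form.
R2 ← R2 − (7/9)·R1: [0, 26/9, 4]
R3 ← R3 − R1: [0, 0, 10]
R4 ← R4 − (4/9)·R1: [0, -34/9, 4]
R5 ← R5 + (10/9)·R1: [0, 58/9, 2]
R4 ← R4 + (17/13)·R2: [0, 0, 120/13]
R5 ← R5 − (29/13)·R2: [0, 0, -90/13]
R4 ← R4 − (12/13)·R3: [0, 0, 0]
R5 ← R5 + (9/13)·R3: [0, 0, 0]
3 nonzero rows, so rank(C) = 3.
C has 3 columns; by rank–nullity, nullity = 3 − 3 = 0.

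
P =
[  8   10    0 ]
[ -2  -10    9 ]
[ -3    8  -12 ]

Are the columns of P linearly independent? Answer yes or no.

yes

Row reduce P to echelon form.
R2 ← R2 + (1/4)·R1: [0, -15/2, 9]
R3 ← R3 + (3/8)·R1: [0, 47/4, -12]
R3 ← R3 + (47/30)·R2: [0, 0, 21/10]
3 pivots among 3 columns.
Every column is a pivot column, so the columns are linearly independent.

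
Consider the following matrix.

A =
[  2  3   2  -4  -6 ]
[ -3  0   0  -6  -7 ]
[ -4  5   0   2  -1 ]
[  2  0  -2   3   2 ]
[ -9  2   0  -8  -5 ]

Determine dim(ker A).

Row reduce to echelon form.
R2 ← R2 + (3/2)·R1: [0, 9/2, 3, -12, -16]
R3 ← R3 + (2)·R1: [0, 11, 4, -6, -13]
R4 ← R4 − R1: [0, -3, -4, 7, 8]
R5 ← R5 + (9/2)·R1: [0, 31/2, 9, -26, -32]
R3 ← R3 − (22/9)·R2: [0, 0, -10/3, 70/3, 235/9]
R4 ← R4 + (2/3)·R2: [0, 0, -2, -1, -8/3]
R5 ← R5 − (31/9)·R2: [0, 0, -4/3, 46/3, 208/9]
R4 ← R4 − (3/5)·R3: [0, 0, 0, -15, -55/3]
R5 ← R5 − (2/5)·R3: [0, 0, 0, 6, 38/3]
R5 ← R5 + (2/5)·R4: [0, 0, 0, 0, 16/3]
5 nonzero rows, so rank(A) = 5.
A has 5 columns; by rank–nullity, nullity = 5 − 5 = 0.

0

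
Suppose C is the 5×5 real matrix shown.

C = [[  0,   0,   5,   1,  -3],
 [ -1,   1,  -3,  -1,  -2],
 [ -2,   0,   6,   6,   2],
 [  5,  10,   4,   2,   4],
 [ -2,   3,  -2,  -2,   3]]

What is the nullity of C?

0

Row reduce to echelon form.
Swap R1 ↔ R2
R3 ← R3 − (2)·R1: [0, -2, 12, 8, 6]
R4 ← R4 + (5)·R1: [0, 15, -11, -3, -6]
R5 ← R5 − (2)·R1: [0, 1, 4, 0, 7]
Swap R2 ↔ R3
R4 ← R4 + (15/2)·R2: [0, 0, 79, 57, 39]
R5 ← R5 + (1/2)·R2: [0, 0, 10, 4, 10]
R4 ← R4 − (79/5)·R3: [0, 0, 0, 206/5, 432/5]
R5 ← R5 − (2)·R3: [0, 0, 0, 2, 16]
R5 ← R5 − (5/103)·R4: [0, 0, 0, 0, 1216/103]
5 nonzero rows, so rank(C) = 5.
C has 5 columns; by rank–nullity, nullity = 5 − 5 = 0.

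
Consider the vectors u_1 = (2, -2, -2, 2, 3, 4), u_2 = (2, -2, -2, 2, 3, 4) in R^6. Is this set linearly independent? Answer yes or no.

Form the matrix with these vectors as rows and row reduce.
R2 ← R2 − R1: [0, 0, 0, 0, 0, 0]
1 nonzero row, so the 2 vectors span a space of dimension 1.
Since 1 < 2, the vectors are linearly dependent.

no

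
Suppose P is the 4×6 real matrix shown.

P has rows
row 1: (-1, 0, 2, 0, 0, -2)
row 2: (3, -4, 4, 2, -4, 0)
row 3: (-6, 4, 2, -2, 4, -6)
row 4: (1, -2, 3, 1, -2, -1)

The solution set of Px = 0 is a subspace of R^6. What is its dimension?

Row reduce to echelon form.
R2 ← R2 + (3)·R1: [0, -4, 10, 2, -4, -6]
R3 ← R3 − (6)·R1: [0, 4, -10, -2, 4, 6]
R4 ← R4 + R1: [0, -2, 5, 1, -2, -3]
R3 ← R3 + R2: [0, 0, 0, 0, 0, 0]
R4 ← R4 − (1/2)·R2: [0, 0, 0, 0, 0, 0]
2 nonzero rows, so rank(P) = 2.
P has 6 columns; by rank–nullity, nullity = 6 − 2 = 4.

4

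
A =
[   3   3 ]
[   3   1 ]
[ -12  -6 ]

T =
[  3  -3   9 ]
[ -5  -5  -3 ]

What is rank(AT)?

2

First compute AT:
[[ -6, -24,  18],
 [  4, -14,  24],
 [ -6,  66, -90]]
Now row reduce the product.
R2 ← R2 + (2/3)·R1: [0, -30, 36]
R3 ← R3 − R1: [0, 90, -108]
R3 ← R3 + (3)·R2: [0, 0, 0]
2 nonzero rows, so rank(AT) = 2.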